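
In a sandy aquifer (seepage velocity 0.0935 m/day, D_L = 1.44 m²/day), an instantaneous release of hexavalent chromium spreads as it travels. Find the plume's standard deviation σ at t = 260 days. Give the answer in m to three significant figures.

Dispersive spreading gives a Gaussian with σ² = 2Dt; advection only shifts the center.
σ = √(2 × 1.44 × 260) = 27.4 m.

27.4 m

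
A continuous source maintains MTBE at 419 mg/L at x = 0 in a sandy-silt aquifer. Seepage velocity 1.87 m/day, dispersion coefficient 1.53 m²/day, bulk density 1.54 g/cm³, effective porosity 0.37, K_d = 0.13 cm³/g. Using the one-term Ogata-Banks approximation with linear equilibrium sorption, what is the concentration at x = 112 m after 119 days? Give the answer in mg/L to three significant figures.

Retardation factor R = 1 + ρ_b·K_d/n = 1 + 1.54 × 0.13/0.37 = 1.541.
Sorption retards both mechanisms: v_R = v/R = 1.213 m/day, D_R = D/R = 0.9929 m²/day.
v_R·t = 1.213 × 119 = 144.347 m; 2√(D_R t) = 21.74 m; argument = (112 − 144.347)/21.74 = -1.488.
C = C₀ × ½·erfc(-1.488) = 419 × 0.9823 = 412 mg/L.

412 mg/L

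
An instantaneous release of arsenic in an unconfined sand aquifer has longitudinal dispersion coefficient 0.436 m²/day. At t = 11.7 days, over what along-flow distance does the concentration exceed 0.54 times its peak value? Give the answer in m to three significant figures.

7.09 m

The plume is Gaussian with σ = √(2Dt) = √(2 × 0.436 × 11.7) = 3.194 m.
C/C_peak = exp(−Δx²/(2σ²)) = 0.54 ⇒ Δx = σ·√(−2 ln 0.54) = 3.194 × 1.110 = 3.545 m.
Width = 2Δx = 7.09 m.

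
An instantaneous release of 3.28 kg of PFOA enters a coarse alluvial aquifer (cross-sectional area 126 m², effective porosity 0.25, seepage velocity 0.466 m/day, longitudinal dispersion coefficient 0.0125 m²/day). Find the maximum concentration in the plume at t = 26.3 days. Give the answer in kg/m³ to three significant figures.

0.0512 kg/m³

The peak of an instantaneous 1D plume sits at x = vt; there the Gaussian factor is 1 and C_max = M/(n_e·A·√(4πDt)), where n_e·A is the pore area the mass is dissolved in.
√(4πDt) = √(4π × 0.0125 × 26.3) = 2.033 m, so C_max = 3.28/(0.25 × 126 × 2.033) = 0.0512 kg/m³.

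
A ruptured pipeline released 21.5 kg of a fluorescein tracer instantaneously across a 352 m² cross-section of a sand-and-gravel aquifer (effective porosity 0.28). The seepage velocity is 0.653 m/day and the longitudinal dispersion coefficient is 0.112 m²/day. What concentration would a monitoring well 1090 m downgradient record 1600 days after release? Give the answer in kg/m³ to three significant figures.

0.000266 kg/m³

For an instantaneous plane source, C(x,t) = M/(n_e·A·√(4πDt)) · exp(−(x−vt)²/(4Dt)), with n_e·A the pore (flow) area.
Plume center vt = 0.653 × 1600 = 1044.8 m, so the well at 1090 m is 45.2 m downgradient of the peak.
√(4πDt) = 47.45 m, giving peak height M/(n_e·A·√(4πDt)) = 21.5/(0.28 × 352 × 47.45) = 0.004597 kg/m³.
(x−vt)²/(4Dt) = (45.2)²/(4 × 0.112 × 1600) = 2.850; exp(−2.850) = 0.05784.
C = 0.004597 × 0.05784 = 0.000266 kg/m³.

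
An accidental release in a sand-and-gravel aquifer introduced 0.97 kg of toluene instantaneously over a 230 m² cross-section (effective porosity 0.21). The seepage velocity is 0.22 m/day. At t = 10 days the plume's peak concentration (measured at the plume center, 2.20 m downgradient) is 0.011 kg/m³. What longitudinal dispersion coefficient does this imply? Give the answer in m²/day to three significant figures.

At the plume center C_max = M/(n_e·A·√(4πDt)), so D = M²/(4πt·(n_e·A·C_max)²).
n_e·A·C_max = 0.21 × 230 × 0.011 = 0.5313 kg/m.
D = 0.97²/(4π × 10 × 0.5313²) = 0.0265 m²/day.

0.0265 m²/day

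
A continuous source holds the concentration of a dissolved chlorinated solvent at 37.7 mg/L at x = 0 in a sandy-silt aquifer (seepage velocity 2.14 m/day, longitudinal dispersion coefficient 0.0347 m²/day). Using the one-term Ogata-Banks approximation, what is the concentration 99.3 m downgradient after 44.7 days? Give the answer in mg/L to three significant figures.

For a continuous step input, C/C₀ ≈ ½·erfc((x−vt)/(2√(Dt))).
vt = 2.14 × 44.7 = 95.658 m and 2√(Dt) = 2√(0.0347 × 44.7) = 2.491 m.
Argument (x−vt)/(2√(Dt)) = (99.3 − 95.658)/2.491 = 1.462; ½·erfc(1.462) = 0.01934.
C = 37.7 × 0.01934 = 0.729 mg/L.

0.729 mg/L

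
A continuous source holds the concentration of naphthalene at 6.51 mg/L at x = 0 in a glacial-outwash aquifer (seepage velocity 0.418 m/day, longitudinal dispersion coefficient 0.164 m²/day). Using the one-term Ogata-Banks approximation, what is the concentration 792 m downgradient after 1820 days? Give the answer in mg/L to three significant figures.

For a continuous step input, C/C₀ ≈ ½·erfc((x−vt)/(2√(Dt))).
vt = 0.418 × 1820 = 760.76 m and 2√(Dt) = 2√(0.164 × 1820) = 34.55 m.
Argument (x−vt)/(2√(Dt)) = (792 − 760.76)/34.55 = 0.9042; ½·erfc(0.9042) = 0.1005.
C = 6.51 × 0.1005 = 0.654 mg/L.

0.654 mg/L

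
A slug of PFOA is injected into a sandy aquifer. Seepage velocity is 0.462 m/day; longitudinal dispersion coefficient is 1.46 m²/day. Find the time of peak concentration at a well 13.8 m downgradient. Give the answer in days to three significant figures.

For the 1D instantaneous-source solution, setting ∂C/∂t = 0 at fixed x gives v²t² + 2Dt − x² = 0, so t = (√(D² + v²x²) − D)/v².
√(D² + v²x²) = √(1.46² + 0.462² × 13.8²) = 6.541; v² = 0.213444.
t = (6.541 − 1.46)/0.213444 = 23.8 days (vs. the pure-advection estimate x/v = 29.9 d).

23.8 days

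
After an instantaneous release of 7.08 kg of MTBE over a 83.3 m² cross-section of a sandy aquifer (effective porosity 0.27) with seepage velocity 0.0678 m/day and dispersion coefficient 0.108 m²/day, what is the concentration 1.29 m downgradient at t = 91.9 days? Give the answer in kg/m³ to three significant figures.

For an instantaneous plane source, C(x,t) = M/(n_e·A·√(4πDt)) · exp(−(x−vt)²/(4Dt)), with n_e·A the pore (flow) area.
Plume center vt = 0.0678 × 91.9 = 6.23082 m, so the well at 1.29 m is 4.94082 m upgradient of the peak.
√(4πDt) = 11.17 m, giving peak height M/(n_e·A·√(4πDt)) = 7.08/(0.27 × 83.3 × 11.17) = 0.02818 kg/m³.
(x−vt)²/(4Dt) = (-4.94082)²/(4 × 0.108 × 91.9) = 0.6149; exp(−0.6149) = 0.5407.
C = 0.02818 × 0.5407 = 0.0152 kg/m³.

0.0152 kg/m³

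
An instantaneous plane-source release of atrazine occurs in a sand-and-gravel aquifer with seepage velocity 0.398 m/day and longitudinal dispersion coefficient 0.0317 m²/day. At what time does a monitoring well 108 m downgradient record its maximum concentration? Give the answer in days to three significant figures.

For the 1D instantaneous-source solution, setting ∂C/∂t = 0 at fixed x gives v²t² + 2Dt − x² = 0, so t = (√(D² + v²x²) − D)/v².
√(D² + v²x²) = √(0.0317² + 0.398² × 108²) = 42.98; v² = 0.158404.
t = (42.98 − 0.0317)/0.158404 = 271 days (vs. the pure-advection estimate x/v = 271 d).

271 days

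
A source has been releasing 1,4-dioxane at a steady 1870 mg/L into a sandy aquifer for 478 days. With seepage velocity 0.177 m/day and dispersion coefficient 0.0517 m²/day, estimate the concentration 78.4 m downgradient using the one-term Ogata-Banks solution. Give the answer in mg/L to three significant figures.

For a continuous step input, C/C₀ ≈ ½·erfc((x−vt)/(2√(Dt))).
vt = 0.177 × 478 = 84.606 m and 2√(Dt) = 2√(0.0517 × 478) = 9.942 m.
Argument (x−vt)/(2√(Dt)) = (78.4 − 84.606)/9.942 = -0.6242; ½·erfc(-0.6242) = 0.8113.
C = 1870 × 0.8113 = 1520 mg/L.

1520 mg/L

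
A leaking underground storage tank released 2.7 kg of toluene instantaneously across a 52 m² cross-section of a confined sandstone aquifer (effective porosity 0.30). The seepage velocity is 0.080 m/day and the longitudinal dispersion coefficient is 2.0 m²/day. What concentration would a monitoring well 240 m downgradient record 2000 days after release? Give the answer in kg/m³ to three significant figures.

0.000517 kg/m³

For an instantaneous plane source, C(x,t) = M/(n_e·A·√(4πDt)) · exp(−(x−vt)²/(4Dt)), with n_e·A the pore (flow) area.
Plume center vt = 0.080 × 2000 = 160 m, so the well at 240 m is 80 m downgradient of the peak.
√(4πDt) = 224.2 m, giving peak height M/(n_e·A·√(4πDt)) = 2.7/(0.30 × 52 × 224.2) = 0.0007720 kg/m³.
(x−vt)²/(4Dt) = (80)²/(4 × 2.0 × 2000) = 0.4000; exp(−0.4000) = 0.6703.
C = 0.0007720 × 0.6703 = 0.000517 kg/m³.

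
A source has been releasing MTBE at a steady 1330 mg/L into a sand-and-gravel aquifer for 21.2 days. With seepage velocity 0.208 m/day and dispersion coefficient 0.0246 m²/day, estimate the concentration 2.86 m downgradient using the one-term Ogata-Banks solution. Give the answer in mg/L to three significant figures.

1240 mg/L

For a continuous step input, C/C₀ ≈ ½·erfc((x−vt)/(2√(Dt))).
vt = 0.208 × 21.2 = 4.4096 m and 2√(Dt) = 2√(0.0246 × 21.2) = 1.444 m.
Argument (x−vt)/(2√(Dt)) = (2.86 − 4.4096)/1.444 = -1.073; ½·erfc(-1.073) = 0.9354.
C = 1330 × 0.9354 = 1240 mg/L.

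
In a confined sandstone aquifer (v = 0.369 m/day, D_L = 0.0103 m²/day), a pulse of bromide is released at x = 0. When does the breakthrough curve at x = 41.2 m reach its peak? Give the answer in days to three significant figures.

For the 1D instantaneous-source solution, setting ∂C/∂t = 0 at fixed x gives v²t² + 2Dt − x² = 0, so t = (√(D² + v²x²) − D)/v².
√(D² + v²x²) = √(0.0103² + 0.369² × 41.2²) = 15.20; v² = 0.136161.
t = (15.20 − 0.0103)/0.136161 = 112 days (vs. the pure-advection estimate x/v = 112 d).

112 days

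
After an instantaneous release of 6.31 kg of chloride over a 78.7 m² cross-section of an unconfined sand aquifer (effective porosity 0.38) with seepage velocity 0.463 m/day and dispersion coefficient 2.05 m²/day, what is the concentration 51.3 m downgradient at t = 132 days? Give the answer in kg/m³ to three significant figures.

0.00331 kg/m³

For an instantaneous plane source, C(x,t) = M/(n_e·A·√(4πDt)) · exp(−(x−vt)²/(4Dt)), with n_e·A the pore (flow) area.
Plume center vt = 0.463 × 132 = 61.116 m, so the well at 51.3 m is 9.816 m upgradient of the peak.
√(4πDt) = 58.31 m, giving peak height M/(n_e·A·√(4πDt)) = 6.31/(0.38 × 78.7 × 58.31) = 0.003618 kg/m³.
(x−vt)²/(4Dt) = (-9.816)²/(4 × 2.05 × 132) = 0.08902; exp(−0.08902) = 0.9148.
C = 0.003618 × 0.9148 = 0.00331 kg/m³.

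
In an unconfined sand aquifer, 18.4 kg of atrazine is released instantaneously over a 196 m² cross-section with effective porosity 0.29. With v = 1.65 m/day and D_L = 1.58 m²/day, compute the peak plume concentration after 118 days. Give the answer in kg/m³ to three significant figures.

The peak of an instantaneous 1D plume sits at x = vt; there the Gaussian factor is 1 and C_max = M/(n_e·A·√(4πDt)), where n_e·A is the pore area the mass is dissolved in.
√(4πDt) = √(4π × 1.58 × 118) = 48.40 m, so C_max = 18.4/(0.29 × 196 × 48.40) = 0.00669 kg/m³.

0.00669 kg/m³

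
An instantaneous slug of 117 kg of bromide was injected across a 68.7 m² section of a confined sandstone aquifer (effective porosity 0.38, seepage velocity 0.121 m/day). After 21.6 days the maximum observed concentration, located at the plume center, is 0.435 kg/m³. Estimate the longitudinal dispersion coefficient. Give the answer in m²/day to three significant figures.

At the plume center C_max = M/(n_e·A·√(4πDt)), so D = M²/(4πt·(n_e·A·C_max)²).
n_e·A·C_max = 0.38 × 68.7 × 0.435 = 11.36 kg/m.
D = 117²/(4π × 21.6 × 11.36²) = 0.391 m²/day.

0.391 m²/day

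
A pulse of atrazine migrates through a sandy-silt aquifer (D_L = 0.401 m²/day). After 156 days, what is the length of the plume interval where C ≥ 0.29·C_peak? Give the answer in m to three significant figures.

35.2 m

The plume is Gaussian with σ = √(2Dt) = √(2 × 0.401 × 156) = 11.19 m.
C/C_peak = exp(−Δx²/(2σ²)) = 0.29 ⇒ Δx = σ·√(−2 ln 0.29) = 11.19 × 1.573 = 17.60 m.
Width = 2Δx = 35.2 m.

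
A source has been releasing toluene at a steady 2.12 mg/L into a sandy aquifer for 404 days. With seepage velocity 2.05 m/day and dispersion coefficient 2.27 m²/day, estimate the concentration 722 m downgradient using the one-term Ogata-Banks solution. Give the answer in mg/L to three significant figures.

For a continuous step input, C/C₀ ≈ ½·erfc((x−vt)/(2√(Dt))).
vt = 2.05 × 404 = 828.2 m and 2√(Dt) = 2√(2.27 × 404) = 60.57 m.
Argument (x−vt)/(2√(Dt)) = (722 − 828.2)/60.57 = -1.753; ½·erfc(-1.753) = 0.9934.
C = 2.12 × 0.9934 = 2.11 mg/L.

2.11 mg/L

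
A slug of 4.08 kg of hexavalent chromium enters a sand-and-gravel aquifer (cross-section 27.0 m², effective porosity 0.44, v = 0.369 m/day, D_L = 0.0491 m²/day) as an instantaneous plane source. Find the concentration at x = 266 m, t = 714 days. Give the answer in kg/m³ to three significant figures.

0.0156 kg/m³

For an instantaneous plane source, C(x,t) = M/(n_e·A·√(4πDt)) · exp(−(x−vt)²/(4Dt)), with n_e·A the pore (flow) area.
Plume center vt = 0.369 × 714 = 263.466 m, so the well at 266 m is 2.534 m downgradient of the peak.
√(4πDt) = 20.99 m, giving peak height M/(n_e·A·√(4πDt)) = 4.08/(0.44 × 27.0 × 20.99) = 0.01636 kg/m³.
(x−vt)²/(4Dt) = (2.534)²/(4 × 0.0491 × 714) = 0.04579; exp(−0.04579) = 0.9552.
C = 0.01636 × 0.9552 = 0.0156 kg/m³.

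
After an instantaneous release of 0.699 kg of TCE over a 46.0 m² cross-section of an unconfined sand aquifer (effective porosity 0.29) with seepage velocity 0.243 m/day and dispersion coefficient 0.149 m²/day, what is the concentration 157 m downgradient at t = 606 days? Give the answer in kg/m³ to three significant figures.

For an instantaneous plane source, C(x,t) = M/(n_e·A·√(4πDt)) · exp(−(x−vt)²/(4Dt)), with n_e·A the pore (flow) area.
Plume center vt = 0.243 × 606 = 147.258 m, so the well at 157 m is 9.742 m downgradient of the peak.
√(4πDt) = 33.68 m, giving peak height M/(n_e·A·√(4πDt)) = 0.699/(0.29 × 46.0 × 33.68) = 0.001556 kg/m³.
(x−vt)²/(4Dt) = (9.742)²/(4 × 0.149 × 606) = 0.2628; exp(−0.2628) = 0.7689.
C = 0.001556 × 0.7689 = 0.00120 kg/m³.

0.00120 kg/m³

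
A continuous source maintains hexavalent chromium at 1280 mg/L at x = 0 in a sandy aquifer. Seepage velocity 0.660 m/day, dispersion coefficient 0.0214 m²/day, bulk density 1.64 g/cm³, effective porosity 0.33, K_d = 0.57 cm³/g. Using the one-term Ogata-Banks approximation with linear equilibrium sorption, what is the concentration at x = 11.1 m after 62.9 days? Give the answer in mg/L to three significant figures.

479 mg/L

Retardation factor R = 1 + ρ_b·K_d/n = 1 + 1.64 × 0.57/0.33 = 3.833.
Sorption retards both mechanisms: v_R = v/R = 0.1722 m/day, D_R = D/R = 0.005583 m²/day.
v_R·t = 0.1722 × 62.9 = 10.83138 m; 2√(D_R t) = 1.185 m; argument = (11.1 − 10.83138)/1.185 = 0.2267.
C = C₀ × ½·erfc(0.2267) = 1280 × 0.3743 = 479 mg/L.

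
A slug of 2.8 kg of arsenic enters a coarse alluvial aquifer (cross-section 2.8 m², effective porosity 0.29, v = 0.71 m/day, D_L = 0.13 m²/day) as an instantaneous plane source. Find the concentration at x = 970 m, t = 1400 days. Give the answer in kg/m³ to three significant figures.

For an instantaneous plane source, C(x,t) = M/(n_e·A·√(4πDt)) · exp(−(x−vt)²/(4Dt)), with n_e·A the pore (flow) area.
Plume center vt = 0.71 × 1400 = 994 m, so the well at 970 m is 24 m upgradient of the peak.
√(4πDt) = 47.82 m, giving peak height M/(n_e·A·√(4πDt)) = 2.8/(0.29 × 2.8 × 47.82) = 0.07211 kg/m³.
(x−vt)²/(4Dt) = (-24)²/(4 × 0.13 × 1400) = 0.7912; exp(−0.7912) = 0.4533.
C = 0.07211 × 0.4533 = 0.0327 kg/m³.

0.0327 kg/m³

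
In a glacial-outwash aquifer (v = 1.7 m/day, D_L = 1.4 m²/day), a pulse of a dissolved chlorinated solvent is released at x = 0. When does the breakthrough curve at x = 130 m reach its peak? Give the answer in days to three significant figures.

For the 1D instantaneous-source solution, setting ∂C/∂t = 0 at fixed x gives v²t² + 2Dt − x² = 0, so t = (√(D² + v²x²) − D)/v².
√(D² + v²x²) = √(1.4² + 1.7² × 130²) = 221.0; v² = 2.89.
t = (221.0 − 1.4)/2.89 = 76.0 days (vs. the pure-advection estimate x/v = 76.5 d).

76.0 days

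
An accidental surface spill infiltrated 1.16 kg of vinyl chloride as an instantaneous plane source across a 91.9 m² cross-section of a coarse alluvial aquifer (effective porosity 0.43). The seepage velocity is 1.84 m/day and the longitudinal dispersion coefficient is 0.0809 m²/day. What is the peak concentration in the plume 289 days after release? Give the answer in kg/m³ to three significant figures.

0.00171 kg/m³

The peak of an instantaneous 1D plume sits at x = vt; there the Gaussian factor is 1 and C_max = M/(n_e·A·√(4πDt)), where n_e·A is the pore area the mass is dissolved in.
√(4πDt) = √(4π × 0.0809 × 289) = 17.14 m, so C_max = 1.16/(0.43 × 91.9 × 17.14) = 0.00171 kg/m³.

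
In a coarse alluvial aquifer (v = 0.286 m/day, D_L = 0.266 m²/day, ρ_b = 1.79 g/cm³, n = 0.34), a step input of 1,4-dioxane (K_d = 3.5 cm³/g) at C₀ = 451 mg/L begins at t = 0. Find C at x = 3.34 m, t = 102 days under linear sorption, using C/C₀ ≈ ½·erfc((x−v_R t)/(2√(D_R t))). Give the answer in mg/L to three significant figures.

61.2 mg/L

Retardation factor R = 1 + ρ_b·K_d/n = 1 + 1.79 × 3.5/0.34 = 19.43.
Sorption retards both mechanisms: v_R = v/R = 0.01472 m/day, D_R = D/R = 0.01369 m²/day.
v_R·t = 0.01472 × 102 = 1.50144 m; 2√(D_R t) = 2.363 m; argument = (3.34 − 1.50144)/2.363 = 0.7781.
C = C₀ × ½·erfc(0.7781) = 451 × 0.1356 = 61.2 mg/L.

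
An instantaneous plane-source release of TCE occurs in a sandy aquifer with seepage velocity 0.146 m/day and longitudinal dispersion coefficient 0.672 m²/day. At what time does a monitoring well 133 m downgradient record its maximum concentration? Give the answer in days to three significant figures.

880 days

For the 1D instantaneous-source solution, setting ∂C/∂t = 0 at fixed x gives v²t² + 2Dt − x² = 0, so t = (√(D² + v²x²) − D)/v².
√(D² + v²x²) = √(0.672² + 0.146² × 133²) = 19.43; v² = 0.021316.
t = (19.43 − 0.672)/0.021316 = 880 days (vs. the pure-advection estimate x/v = 911 d).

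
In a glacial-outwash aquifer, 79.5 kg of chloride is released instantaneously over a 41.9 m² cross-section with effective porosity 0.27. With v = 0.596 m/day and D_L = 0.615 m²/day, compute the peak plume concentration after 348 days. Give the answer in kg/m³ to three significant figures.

0.136 kg/m³

The peak of an instantaneous 1D plume sits at x = vt; there the Gaussian factor is 1 and C_max = M/(n_e·A·√(4πDt)), where n_e·A is the pore area the mass is dissolved in.
√(4πDt) = √(4π × 0.615 × 348) = 51.86 m, so C_max = 79.5/(0.27 × 41.9 × 51.86) = 0.136 kg/m³.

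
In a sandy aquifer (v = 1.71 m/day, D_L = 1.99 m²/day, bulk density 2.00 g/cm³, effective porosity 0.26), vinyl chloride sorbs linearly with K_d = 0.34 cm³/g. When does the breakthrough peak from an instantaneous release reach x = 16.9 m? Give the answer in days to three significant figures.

33.4 days

Retardation factor R = 1 + ρ_b·K_d/n = 1 + 2.00 × 0.34/0.26 = 3.615.
Sorption retards both mechanisms: v_R = v/R = 0.4730 m/day, D_R = D/R = 0.5505 m²/day.
Peak time from v_R²t² + 2D_R t − x² = 0: t = (√(D_R² + v_R²x²) − D_R)/v_R².
√(D_R² + v_R²x²) = √(0.5505² + 0.4730² × 16.9²) = 8.013; v_R² = 0.2237.
t = (8.013 − 0.5505)/0.2237 = 33.4 days.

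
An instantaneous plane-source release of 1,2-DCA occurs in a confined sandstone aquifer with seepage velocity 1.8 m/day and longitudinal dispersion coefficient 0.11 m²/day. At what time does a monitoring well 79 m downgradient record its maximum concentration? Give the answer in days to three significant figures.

43.9 days

For the 1D instantaneous-source solution, setting ∂C/∂t = 0 at fixed x gives v²t² + 2Dt − x² = 0, so t = (√(D² + v²x²) − D)/v².
√(D² + v²x²) = √(0.11² + 1.8² × 79²) = 142.2; v² = 3.24.
t = (142.2 − 0.11)/3.24 = 43.9 days (vs. the pure-advection estimate x/v = 43.9 d).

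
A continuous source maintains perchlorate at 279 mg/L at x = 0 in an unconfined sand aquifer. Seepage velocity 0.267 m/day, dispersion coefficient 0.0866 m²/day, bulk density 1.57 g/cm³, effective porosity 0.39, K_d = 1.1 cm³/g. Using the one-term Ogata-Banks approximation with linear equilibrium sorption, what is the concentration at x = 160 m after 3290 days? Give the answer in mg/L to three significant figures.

159 mg/L

Retardation factor R = 1 + ρ_b·K_d/n = 1 + 1.57 × 1.1/0.39 = 5.428.
Sorption retards both mechanisms: v_R = v/R = 0.04919 m/day, D_R = D/R = 0.01595 m²/day.
v_R·t = 0.04919 × 3290 = 161.8351 m; 2√(D_R t) = 14.49 m; argument = (160 − 161.8351)/14.49 = -0.1266.
C = C₀ × ½·erfc(-0.1266) = 279 × 0.5710 = 159 mg/L.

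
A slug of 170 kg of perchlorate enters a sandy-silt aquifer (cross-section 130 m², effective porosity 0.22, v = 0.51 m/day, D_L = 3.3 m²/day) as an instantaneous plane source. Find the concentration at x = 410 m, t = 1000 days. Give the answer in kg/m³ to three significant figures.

For an instantaneous plane source, C(x,t) = M/(n_e·A·√(4πDt)) · exp(−(x−vt)²/(4Dt)), with n_e·A the pore (flow) area.
Plume center vt = 0.51 × 1000 = 510 m, so the well at 410 m is 100 m upgradient of the peak.
√(4πDt) = 203.6 m, giving peak height M/(n_e·A·√(4πDt)) = 170/(0.22 × 130 × 203.6) = 0.02919 kg/m³.
(x−vt)²/(4Dt) = (-100)²/(4 × 3.3 × 1000) = 0.7576; exp(−0.7576) = 0.4688.
C = 0.02919 × 0.4688 = 0.0137 kg/m³.

0.0137 kg/m³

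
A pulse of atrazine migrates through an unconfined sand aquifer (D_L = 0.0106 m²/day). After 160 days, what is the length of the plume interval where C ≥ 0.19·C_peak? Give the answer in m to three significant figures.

6.71 m

The plume is Gaussian with σ = √(2Dt) = √(2 × 0.0106 × 160) = 1.842 m.
C/C_peak = exp(−Δx²/(2σ²)) = 0.19 ⇒ Δx = σ·√(−2 ln 0.19) = 1.842 × 1.822 = 3.356 m.
Width = 2Δx = 6.71 m.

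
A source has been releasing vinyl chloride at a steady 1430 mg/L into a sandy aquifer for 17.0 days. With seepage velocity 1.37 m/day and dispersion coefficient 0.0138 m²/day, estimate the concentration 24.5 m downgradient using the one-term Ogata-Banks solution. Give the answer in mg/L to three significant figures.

For a continuous step input, C/C₀ ≈ ½·erfc((x−vt)/(2√(Dt))).
vt = 1.37 × 17.0 = 23.29 m and 2√(Dt) = 2√(0.0138 × 17.0) = 0.9687 m.
Argument (x−vt)/(2√(Dt)) = (24.5 − 23.29)/0.9687 = 1.249; ½·erfc(1.249) = 0.03867.
C = 1430 × 0.03867 = 55.3 mg/L.

55.3 mg/L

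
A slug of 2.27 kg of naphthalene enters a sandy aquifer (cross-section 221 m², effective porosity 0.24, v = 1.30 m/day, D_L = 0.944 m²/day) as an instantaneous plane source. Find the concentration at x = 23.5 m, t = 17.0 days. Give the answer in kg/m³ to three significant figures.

0.00292 kg/m³

For an instantaneous plane source, C(x,t) = M/(n_e·A·√(4πDt)) · exp(−(x−vt)²/(4Dt)), with n_e·A the pore (flow) area.
Plume center vt = 1.30 × 17.0 = 22.1 m, so the well at 23.5 m is 1.4 m downgradient of the peak.
√(4πDt) = 14.20 m, giving peak height M/(n_e·A·√(4πDt)) = 2.27/(0.24 × 221 × 14.20) = 0.003014 kg/m³.
(x−vt)²/(4Dt) = (1.4)²/(4 × 0.944 × 17.0) = 0.03053; exp(−0.03053) = 0.9699.
C = 0.003014 × 0.9699 = 0.00292 kg/m³.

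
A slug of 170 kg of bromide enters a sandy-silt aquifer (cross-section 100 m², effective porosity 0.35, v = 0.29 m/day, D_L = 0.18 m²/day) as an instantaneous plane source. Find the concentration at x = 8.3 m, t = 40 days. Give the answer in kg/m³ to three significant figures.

For an instantaneous plane source, C(x,t) = M/(n_e·A·√(4πDt)) · exp(−(x−vt)²/(4Dt)), with n_e·A the pore (flow) area.
Plume center vt = 0.29 × 40 = 11.6 m, so the well at 8.3 m is 3.3 m upgradient of the peak.
√(4πDt) = 9.512 m, giving peak height M/(n_e·A·√(4πDt)) = 170/(0.35 × 100 × 9.512) = 0.5106 kg/m³.
(x−vt)²/(4Dt) = (-3.3)²/(4 × 0.18 × 40) = 0.3781; exp(−0.3781) = 0.6852.
C = 0.5106 × 0.6852 = 0.350 kg/m³.

0.350 kg/m³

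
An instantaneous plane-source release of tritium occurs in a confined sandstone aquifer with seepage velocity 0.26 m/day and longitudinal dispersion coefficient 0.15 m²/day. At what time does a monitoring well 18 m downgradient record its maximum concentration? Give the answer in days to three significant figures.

For the 1D instantaneous-source solution, setting ∂C/∂t = 0 at fixed x gives v²t² + 2Dt − x² = 0, so t = (√(D² + v²x²) − D)/v².
√(D² + v²x²) = √(0.15² + 0.26² × 18²) = 4.682; v² = 0.0676.
t = (4.682 − 0.15)/0.0676 = 67.0 days (vs. the pure-advection estimate x/v = 69.2 d).

67.0 days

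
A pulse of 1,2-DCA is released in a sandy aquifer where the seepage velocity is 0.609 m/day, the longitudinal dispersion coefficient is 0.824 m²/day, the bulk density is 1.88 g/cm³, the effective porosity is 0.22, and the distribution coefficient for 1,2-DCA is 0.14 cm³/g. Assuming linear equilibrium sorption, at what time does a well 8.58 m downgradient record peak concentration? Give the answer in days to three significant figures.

Retardation factor R = 1 + ρ_b·K_d/n = 1 + 1.88 × 0.14/0.22 = 2.196.
Sorption retards both mechanisms: v_R = v/R = 0.2773 m/day, D_R = D/R = 0.3752 m²/day.
Peak time from v_R²t² + 2D_R t − x² = 0: t = (√(D_R² + v_R²x²) − D_R)/v_R².
√(D_R² + v_R²x²) = √(0.3752² + 0.2773² × 8.58²) = 2.409; v_R² = 0.07690.
t = (2.409 − 0.3752)/0.07690 = 26.4 days.

26.4 days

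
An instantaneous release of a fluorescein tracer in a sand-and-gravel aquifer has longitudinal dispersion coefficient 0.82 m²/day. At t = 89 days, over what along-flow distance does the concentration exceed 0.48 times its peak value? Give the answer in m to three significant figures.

The plume is Gaussian with σ = √(2Dt) = √(2 × 0.82 × 89) = 12.08 m.
C/C_peak = exp(−Δx²/(2σ²)) = 0.48 ⇒ Δx = σ·√(−2 ln 0.48) = 12.08 × 1.212 = 14.64 m.
Width = 2Δx = 29.3 m.

29.3 m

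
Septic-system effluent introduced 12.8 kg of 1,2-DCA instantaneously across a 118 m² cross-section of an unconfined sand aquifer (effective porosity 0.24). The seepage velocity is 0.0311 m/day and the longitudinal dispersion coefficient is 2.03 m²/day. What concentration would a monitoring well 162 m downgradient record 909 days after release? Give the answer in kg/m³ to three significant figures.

0.000263 kg/m³

For an instantaneous plane source, C(x,t) = M/(n_e·A·√(4πDt)) · exp(−(x−vt)²/(4Dt)), with n_e·A the pore (flow) area.
Plume center vt = 0.0311 × 909 = 28.2699 m, so the well at 162 m is 133.7301 m downgradient of the peak.
√(4πDt) = 152.3 m, giving peak height M/(n_e·A·√(4πDt)) = 12.8/(0.24 × 118 × 152.3) = 0.002968 kg/m³.
(x−vt)²/(4Dt) = (133.7301)²/(4 × 2.03 × 909) = 2.423; exp(−2.423) = 0.08866.
C = 0.002968 × 0.08866 = 0.000263 kg/m³.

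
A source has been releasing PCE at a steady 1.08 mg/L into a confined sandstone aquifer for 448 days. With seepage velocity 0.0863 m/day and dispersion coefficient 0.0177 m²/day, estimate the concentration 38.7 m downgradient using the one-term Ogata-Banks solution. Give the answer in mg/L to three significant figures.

0.536 mg/L

For a continuous step input, C/C₀ ≈ ½·erfc((x−vt)/(2√(Dt))).
vt = 0.0863 × 448 = 38.6624 m and 2√(Dt) = 2√(0.0177 × 448) = 5.632 m.
Argument (x−vt)/(2√(Dt)) = (38.7 − 38.6624)/5.632 = 0.006676; ½·erfc(0.006676) = 0.4962.
C = 1.08 × 0.4962 = 0.536 mg/L.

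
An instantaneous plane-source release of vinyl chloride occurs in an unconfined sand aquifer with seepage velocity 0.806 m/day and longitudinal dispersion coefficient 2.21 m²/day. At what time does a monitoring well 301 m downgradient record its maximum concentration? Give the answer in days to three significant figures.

For the 1D instantaneous-source solution, setting ∂C/∂t = 0 at fixed x gives v²t² + 2Dt − x² = 0, so t = (√(D² + v²x²) − D)/v².
√(D² + v²x²) = √(2.21² + 0.806² × 301²) = 242.6; v² = 0.649636.
t = (242.6 − 2.21)/0.649636 = 370 days (vs. the pure-advection estimate x/v = 373 d).

370 days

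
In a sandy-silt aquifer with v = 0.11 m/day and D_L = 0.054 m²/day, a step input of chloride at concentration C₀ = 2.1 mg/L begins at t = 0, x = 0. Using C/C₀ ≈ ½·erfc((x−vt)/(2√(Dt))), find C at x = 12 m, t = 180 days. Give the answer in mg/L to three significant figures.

For a continuous step input, C/C₀ ≈ ½·erfc((x−vt)/(2√(Dt))).
vt = 0.11 × 180 = 19.8 m and 2√(Dt) = 2√(0.054 × 180) = 6.235 m.
Argument (x−vt)/(2√(Dt)) = (12 − 19.8)/6.235 = -1.251; ½·erfc(-1.251) = 0.9616.
C = 2.1 × 0.9616 = 2.02 mg/L.

2.02 mg/L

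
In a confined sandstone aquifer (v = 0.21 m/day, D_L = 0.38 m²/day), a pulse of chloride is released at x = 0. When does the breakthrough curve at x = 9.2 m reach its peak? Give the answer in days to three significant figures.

For the 1D instantaneous-source solution, setting ∂C/∂t = 0 at fixed x gives v²t² + 2Dt − x² = 0, so t = (√(D² + v²x²) − D)/v².
√(D² + v²x²) = √(0.38² + 0.21² × 9.2²) = 1.969; v² = 0.0441.
t = (1.969 − 0.38)/0.0441 = 36.0 days (vs. the pure-advection estimate x/v = 43.8 d).

36.0 days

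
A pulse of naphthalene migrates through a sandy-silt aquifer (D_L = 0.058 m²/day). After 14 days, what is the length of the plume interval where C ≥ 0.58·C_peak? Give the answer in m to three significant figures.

The plume is Gaussian with σ = √(2Dt) = √(2 × 0.058 × 14) = 1.274 m.
C/C_peak = exp(−Δx²/(2σ²)) = 0.58 ⇒ Δx = σ·√(−2 ln 0.58) = 1.274 × 1.044 = 1.330 m.
Width = 2Δx = 2.66 m.

2.66 m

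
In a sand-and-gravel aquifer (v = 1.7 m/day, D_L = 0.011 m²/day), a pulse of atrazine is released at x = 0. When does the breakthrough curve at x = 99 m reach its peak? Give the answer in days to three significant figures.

For the 1D instantaneous-source solution, setting ∂C/∂t = 0 at fixed x gives v²t² + 2Dt − x² = 0, so t = (√(D² + v²x²) − D)/v².
√(D² + v²x²) = √(0.011² + 1.7² × 99²) = 168.3; v² = 2.89.
t = (168.3 − 0.011)/2.89 = 58.2 days (vs. the pure-advection estimate x/v = 58.2 d).

58.2 days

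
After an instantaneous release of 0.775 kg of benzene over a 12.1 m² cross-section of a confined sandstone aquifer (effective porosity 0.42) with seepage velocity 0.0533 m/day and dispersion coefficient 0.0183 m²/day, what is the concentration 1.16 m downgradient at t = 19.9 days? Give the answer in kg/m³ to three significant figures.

0.0708 kg/m³

For an instantaneous plane source, C(x,t) = M/(n_e·A·√(4πDt)) · exp(−(x−vt)²/(4Dt)), with n_e·A the pore (flow) area.
Plume center vt = 0.0533 × 19.9 = 1.06067 m, so the well at 1.16 m is 0.09933 m downgradient of the peak.
√(4πDt) = 2.139 m, giving peak height M/(n_e·A·√(4πDt)) = 0.775/(0.42 × 12.1 × 2.139) = 0.07129 kg/m³.
(x−vt)²/(4Dt) = (0.09933)²/(4 × 0.0183 × 19.9) = 0.006773; exp(−0.006773) = 0.9932.
C = 0.07129 × 0.9932 = 0.0708 kg/m³.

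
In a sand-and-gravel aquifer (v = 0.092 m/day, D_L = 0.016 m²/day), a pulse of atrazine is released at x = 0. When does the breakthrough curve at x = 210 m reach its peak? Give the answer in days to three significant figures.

For the 1D instantaneous-source solution, setting ∂C/∂t = 0 at fixed x gives v²t² + 2Dt − x² = 0, so t = (√(D² + v²x²) − D)/v².
√(D² + v²x²) = √(0.016² + 0.092² × 210²) = 19.32; v² = 0.008464.
t = (19.32 − 0.016)/0.008464 = 2280 days (vs. the pure-advection estimate x/v = 2280 d).

2280 days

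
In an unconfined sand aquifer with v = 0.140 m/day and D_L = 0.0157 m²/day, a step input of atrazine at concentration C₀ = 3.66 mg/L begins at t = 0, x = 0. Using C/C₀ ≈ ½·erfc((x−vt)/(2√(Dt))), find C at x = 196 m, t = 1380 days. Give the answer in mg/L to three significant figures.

1.23 mg/L

For a continuous step input, C/C₀ ≈ ½·erfc((x−vt)/(2√(Dt))).
vt = 0.140 × 1380 = 193.2 m and 2√(Dt) = 2√(0.0157 × 1380) = 9.309 m.
Argument (x−vt)/(2√(Dt)) = (196 − 193.2)/9.309 = 0.3008; ½·erfc(0.3008) = 0.3353.
C = 3.66 × 0.3353 = 1.23 mg/L.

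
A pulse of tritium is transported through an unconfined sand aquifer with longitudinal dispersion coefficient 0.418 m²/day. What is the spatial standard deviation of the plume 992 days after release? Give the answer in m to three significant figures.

Dispersive spreading gives a Gaussian with σ² = 2Dt; advection only shifts the center.
σ = √(2 × 0.418 × 992) = 28.8 m.

28.8 m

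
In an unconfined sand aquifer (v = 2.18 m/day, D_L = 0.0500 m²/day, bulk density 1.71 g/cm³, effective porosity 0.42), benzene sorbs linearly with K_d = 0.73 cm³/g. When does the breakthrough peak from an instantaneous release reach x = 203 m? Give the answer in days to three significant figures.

370 days

Retardation factor R = 1 + ρ_b·K_d/n = 1 + 1.71 × 0.73/0.42 = 3.972.
Sorption retards both mechanisms: v_R = v/R = 0.5488 m/day, D_R = D/R = 0.01259 m²/day.
Peak time from v_R²t² + 2D_R t − x² = 0: t = (√(D_R² + v_R²x²) − D_R)/v_R².
√(D_R² + v_R²x²) = √(0.01259² + 0.5488² × 203²) = 111.4; v_R² = 0.3012.
t = (111.4 − 0.01259)/0.3012 = 370 days.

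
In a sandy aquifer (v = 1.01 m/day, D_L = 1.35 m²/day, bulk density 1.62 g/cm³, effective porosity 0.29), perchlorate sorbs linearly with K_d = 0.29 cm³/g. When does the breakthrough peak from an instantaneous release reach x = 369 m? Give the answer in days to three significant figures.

Retardation factor R = 1 + ρ_b·K_d/n = 1 + 1.62 × 0.29/0.29 = 2.620.
Sorption retards both mechanisms: v_R = v/R = 0.3855 m/day, D_R = D/R = 0.5153 m²/day.
Peak time from v_R²t² + 2D_R t − x² = 0: t = (√(D_R² + v_R²x²) − D_R)/v_R².
√(D_R² + v_R²x²) = √(0.5153² + 0.3855² × 369²) = 142.3; v_R² = 0.1486.
t = (142.3 − 0.5153)/0.1486 = 954 days.

954 days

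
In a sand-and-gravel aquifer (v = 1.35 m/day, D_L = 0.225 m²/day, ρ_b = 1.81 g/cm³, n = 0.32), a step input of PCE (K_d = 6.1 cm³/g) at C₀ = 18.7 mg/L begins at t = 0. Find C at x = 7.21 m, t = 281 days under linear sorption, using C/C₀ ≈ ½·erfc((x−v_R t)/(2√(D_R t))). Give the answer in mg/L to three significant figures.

Retardation factor R = 1 + ρ_b·K_d/n = 1 + 1.81 × 6.1/0.32 = 35.50.
Sorption retards both mechanisms: v_R = v/R = 0.03803 m/day, D_R = D/R = 0.006338 m²/day.
v_R·t = 0.03803 × 281 = 10.68643 m; 2√(D_R t) = 2.669 m; argument = (7.21 − 10.68643)/2.669 = -1.303.
C = C₀ × ½·erfc(-1.303) = 18.7 × 0.9673 = 18.1 mg/L.

18.1 mg/L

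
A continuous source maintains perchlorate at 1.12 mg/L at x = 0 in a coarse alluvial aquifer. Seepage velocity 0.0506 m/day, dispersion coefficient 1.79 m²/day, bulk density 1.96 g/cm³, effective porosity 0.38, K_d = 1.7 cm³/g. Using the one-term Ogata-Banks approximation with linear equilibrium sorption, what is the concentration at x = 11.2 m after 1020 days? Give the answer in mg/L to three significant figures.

0.425 mg/L

Retardation factor R = 1 + ρ_b·K_d/n = 1 + 1.96 × 1.7/0.38 = 9.768.
Sorption retards both mechanisms: v_R = v/R = 0.005180 m/day, D_R = D/R = 0.1833 m²/day.
v_R·t = 0.005180 × 1020 = 5.2836 m; 2√(D_R t) = 27.35 m; argument = (11.2 − 5.2836)/27.35 = 0.2163.
C = C₀ × ½·erfc(0.2163) = 1.12 × 0.3798 = 0.425 mg/L.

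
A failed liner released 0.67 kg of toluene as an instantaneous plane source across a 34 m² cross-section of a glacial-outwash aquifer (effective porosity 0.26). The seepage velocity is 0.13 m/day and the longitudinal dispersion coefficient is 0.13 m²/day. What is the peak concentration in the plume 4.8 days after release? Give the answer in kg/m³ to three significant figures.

0.0271 kg/m³

The peak of an instantaneous 1D plume sits at x = vt; there the Gaussian factor is 1 and C_max = M/(n_e·A·√(4πDt)), where n_e·A is the pore area the mass is dissolved in.
√(4πDt) = √(4π × 0.13 × 4.8) = 2.800 m, so C_max = 0.67/(0.26 × 34 × 2.800) = 0.0271 kg/m³.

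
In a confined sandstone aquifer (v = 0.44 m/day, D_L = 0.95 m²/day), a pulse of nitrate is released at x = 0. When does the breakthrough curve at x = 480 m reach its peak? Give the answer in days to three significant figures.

1090 days

For the 1D instantaneous-source solution, setting ∂C/∂t = 0 at fixed x gives v²t² + 2Dt − x² = 0, so t = (√(D² + v²x²) − D)/v².
√(D² + v²x²) = √(0.95² + 0.44² × 480²) = 211.2; v² = 0.1936.
t = (211.2 − 0.95)/0.1936 = 1090 days (vs. the pure-advection estimate x/v = 1090 d).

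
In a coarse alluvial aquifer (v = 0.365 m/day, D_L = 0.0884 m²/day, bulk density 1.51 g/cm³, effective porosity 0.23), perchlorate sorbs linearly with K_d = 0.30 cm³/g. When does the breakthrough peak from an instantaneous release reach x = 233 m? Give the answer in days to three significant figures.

Retardation factor R = 1 + ρ_b·K_d/n = 1 + 1.51 × 0.30/0.23 = 2.970.
Sorption retards both mechanisms: v_R = v/R = 0.1229 m/day, D_R = D/R = 0.02976 m²/day.
Peak time from v_R²t² + 2D_R t − x² = 0: t = (√(D_R² + v_R²x²) − D_R)/v_R².
√(D_R² + v_R²x²) = √(0.02976² + 0.1229² × 233²) = 28.64; v_R² = 0.01510.
t = (28.64 − 0.02976)/0.01510 = 1890 days.

1890 days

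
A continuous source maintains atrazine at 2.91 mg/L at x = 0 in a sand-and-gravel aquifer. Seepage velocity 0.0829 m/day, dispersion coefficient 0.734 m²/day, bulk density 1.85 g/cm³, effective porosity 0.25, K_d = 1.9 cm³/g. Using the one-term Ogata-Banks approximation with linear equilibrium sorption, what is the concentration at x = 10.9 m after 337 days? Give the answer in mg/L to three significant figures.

0.167 mg/L

Retardation factor R = 1 + ρ_b·K_d/n = 1 + 1.85 × 1.9/0.25 = 15.06.
Sorption retards both mechanisms: v_R = v/R = 0.005505 m/day, D_R = D/R = 0.04874 m²/day.
v_R·t = 0.005505 × 337 = 1.855185 m; 2√(D_R t) = 8.106 m; argument = (10.9 − 1.855185)/8.106 = 1.116.
C = C₀ × ½·erfc(1.116) = 2.91 × 0.05725 = 0.167 mg/L.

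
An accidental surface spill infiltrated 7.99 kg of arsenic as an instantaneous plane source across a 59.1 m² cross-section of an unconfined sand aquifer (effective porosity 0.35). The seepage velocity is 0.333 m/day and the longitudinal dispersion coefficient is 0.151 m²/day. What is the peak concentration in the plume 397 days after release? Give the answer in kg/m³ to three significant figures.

The peak of an instantaneous 1D plume sits at x = vt; there the Gaussian factor is 1 and C_max = M/(n_e·A·√(4πDt)), where n_e·A is the pore area the mass is dissolved in.
√(4πDt) = √(4π × 0.151 × 397) = 27.45 m, so C_max = 7.99/(0.35 × 59.1 × 27.45) = 0.0141 kg/m³.

0.0141 kg/m³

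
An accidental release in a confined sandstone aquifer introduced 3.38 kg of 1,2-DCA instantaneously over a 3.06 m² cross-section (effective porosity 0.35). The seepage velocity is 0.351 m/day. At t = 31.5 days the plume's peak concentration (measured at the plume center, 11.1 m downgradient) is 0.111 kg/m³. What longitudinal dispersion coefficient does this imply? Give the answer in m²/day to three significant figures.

At the plume center C_max = M/(n_e·A·√(4πDt)), so D = M²/(4πt·(n_e·A·C_max)²).
n_e·A·C_max = 0.35 × 3.06 × 0.111 = 0.1189 kg/m.
D = 3.38²/(4π × 31.5 × 0.1189²) = 2.04 m²/day.

2.04 m²/day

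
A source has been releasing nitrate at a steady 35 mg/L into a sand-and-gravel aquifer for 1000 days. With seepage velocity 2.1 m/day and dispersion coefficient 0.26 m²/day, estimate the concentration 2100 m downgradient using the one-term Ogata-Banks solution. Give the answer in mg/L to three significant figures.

17.5 mg/L

For a continuous step input, C/C₀ ≈ ½·erfc((x−vt)/(2√(Dt))).
vt = 2.1 × 1000 = 2100 m and 2√(Dt) = 2√(0.26 × 1000) = 32.25 m.
Argument (x−vt)/(2√(Dt)) = (2100 − 2100)/32.25 = 0; ½·erfc(0) = 0.5000.
C = 35 × 0.5000 = 17.5 mg/L.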